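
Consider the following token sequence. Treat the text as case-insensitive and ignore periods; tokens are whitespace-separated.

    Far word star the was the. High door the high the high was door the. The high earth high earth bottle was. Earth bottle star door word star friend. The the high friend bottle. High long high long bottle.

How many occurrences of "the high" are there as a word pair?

Scanning the 38 overlapping bigram windows for "the high":
  position 6–7: the high
  position 9–10: the high
  position 11–12: the high
  position 16–17: the high
  position 31–32: the high

5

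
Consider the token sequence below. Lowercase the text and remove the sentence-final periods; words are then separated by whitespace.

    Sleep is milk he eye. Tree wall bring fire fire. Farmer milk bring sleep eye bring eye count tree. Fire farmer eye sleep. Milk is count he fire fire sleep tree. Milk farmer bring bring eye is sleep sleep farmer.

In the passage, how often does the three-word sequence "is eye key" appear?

0

Scanning the 38 overlapping trigram windows for "is eye key":
  (none found)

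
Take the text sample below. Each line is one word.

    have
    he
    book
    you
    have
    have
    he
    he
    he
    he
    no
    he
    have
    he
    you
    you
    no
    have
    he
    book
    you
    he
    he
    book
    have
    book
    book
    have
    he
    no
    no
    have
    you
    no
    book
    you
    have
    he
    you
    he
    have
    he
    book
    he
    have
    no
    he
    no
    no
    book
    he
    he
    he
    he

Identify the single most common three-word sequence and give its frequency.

"he he he", 4 times

Trigram frequencies (highest first):
  he he he: 4
  have he book: 3
  he book you: 2
  book you have: 2
  he have he: 2
  have he you: 2
  … (36 more, each ≤ 2)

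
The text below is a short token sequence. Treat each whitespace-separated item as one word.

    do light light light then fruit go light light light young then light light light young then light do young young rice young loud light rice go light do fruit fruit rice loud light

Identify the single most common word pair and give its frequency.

"light light", 6 times

Bigram frequencies (highest first):
  light light: 6
  go light: 2
  light young: 2
  young then: 2
  then light: 2
  light do: 2
  … (16 more, each ≤ 2)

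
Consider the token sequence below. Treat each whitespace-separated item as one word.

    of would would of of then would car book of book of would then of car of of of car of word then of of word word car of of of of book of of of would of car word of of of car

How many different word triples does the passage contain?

34

44 tokens → 42 trigram windows in total.
Repeated trigrams (each contributes count−1 duplicates):
  of of of: 5
  car of of: 2
  of book of: 2
  of car of: 2
  of of car: 2
8 duplicate windows → 42 − 8 = 34 distinct.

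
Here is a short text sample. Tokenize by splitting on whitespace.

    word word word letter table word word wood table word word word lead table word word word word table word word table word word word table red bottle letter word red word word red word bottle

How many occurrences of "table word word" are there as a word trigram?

5

Scanning the 34 overlapping trigram windows for "table word word":
  position 5–7: table word word
  position 9–11: table word word
  position 14–16: table word word
  position 19–21: table word word
  position 22–24: table word word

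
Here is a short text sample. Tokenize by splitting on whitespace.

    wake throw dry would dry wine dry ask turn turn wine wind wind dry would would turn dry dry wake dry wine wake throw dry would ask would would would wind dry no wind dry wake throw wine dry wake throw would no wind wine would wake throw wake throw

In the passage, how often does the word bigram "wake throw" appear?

Scanning the 49 overlapping bigram windows for "wake throw":
  position 1–2: wake throw
  position 23–24: wake throw
  position 36–37: wake throw
  position 40–41: wake throw
  position 47–48: wake throw
  position 49–50: wake throw

6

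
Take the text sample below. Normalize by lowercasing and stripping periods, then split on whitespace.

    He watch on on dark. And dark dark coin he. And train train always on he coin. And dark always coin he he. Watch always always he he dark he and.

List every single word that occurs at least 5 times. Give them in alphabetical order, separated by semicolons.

Unigram counts meeting the condition (at least 5 times):
  dark: 5
  he: 8

dark; he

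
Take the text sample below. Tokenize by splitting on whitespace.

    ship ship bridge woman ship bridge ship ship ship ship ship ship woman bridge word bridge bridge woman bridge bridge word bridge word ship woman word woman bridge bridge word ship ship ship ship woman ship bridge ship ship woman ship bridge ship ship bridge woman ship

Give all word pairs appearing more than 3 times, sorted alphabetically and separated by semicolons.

Bigram counts meeting the condition (more than 3 times):
  bridge word: 4
  ship bridge: 5
  ship ship: 11
  ship woman: 4
  woman ship: 4

bridge word; ship bridge; ship ship; ship woman; woman ship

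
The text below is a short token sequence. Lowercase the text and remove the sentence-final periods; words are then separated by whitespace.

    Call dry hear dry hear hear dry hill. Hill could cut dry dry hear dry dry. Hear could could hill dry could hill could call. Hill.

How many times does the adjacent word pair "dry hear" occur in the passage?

Scanning the 25 overlapping bigram windows for "dry hear":
  position 2–3: dry hear
  position 4–5: dry hear
  position 13–14: dry hear
  position 16–17: dry hear

4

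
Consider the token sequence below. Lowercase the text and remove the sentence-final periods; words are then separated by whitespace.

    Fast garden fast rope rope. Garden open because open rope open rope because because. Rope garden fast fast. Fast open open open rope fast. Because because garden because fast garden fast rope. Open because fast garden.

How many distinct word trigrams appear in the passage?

31

36 tokens → 34 trigram windows in total.
Repeated trigrams (each contributes count−1 duplicates):
  because fast garden: 2
  fast garden fast: 2
  garden fast rope: 2
3 duplicate windows → 34 − 3 = 31 distinct.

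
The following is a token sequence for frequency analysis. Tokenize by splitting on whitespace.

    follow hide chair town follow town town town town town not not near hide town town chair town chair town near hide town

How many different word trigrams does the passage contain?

17

23 tokens → 21 trigram windows in total.
Repeated trigrams (each contributes count−1 duplicates):
  town town town: 3
  near hide town: 2
  town chair town: 2
4 duplicate windows → 21 − 4 = 17 distinct.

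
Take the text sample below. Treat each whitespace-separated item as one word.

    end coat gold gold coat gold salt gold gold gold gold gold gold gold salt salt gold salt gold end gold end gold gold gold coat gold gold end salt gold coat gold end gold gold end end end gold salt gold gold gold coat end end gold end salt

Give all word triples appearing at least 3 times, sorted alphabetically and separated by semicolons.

Trigram counts meeting the condition (at least 3 times):
  gold coat gold: 3
  gold end gold: 3
  gold gold coat: 3
  gold gold gold: 7
  gold salt gold: 3

gold coat gold; gold end gold; gold gold coat; gold gold gold; gold salt gold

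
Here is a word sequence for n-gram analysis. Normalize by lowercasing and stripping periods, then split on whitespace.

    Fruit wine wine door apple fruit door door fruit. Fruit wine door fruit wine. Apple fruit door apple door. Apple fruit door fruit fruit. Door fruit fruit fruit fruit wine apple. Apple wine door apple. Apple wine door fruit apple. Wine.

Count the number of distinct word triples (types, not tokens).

26

41 tokens → 39 trigram windows in total.
Repeated trigrams (each contributes count−1 duplicates):
  apple fruit door: 3
  door fruit fruit: 3
  apple apple wine: 2
  apple wine door: 2
  door apple fruit: 2
  fruit door fruit: 2
  fruit fruit fruit: 2
  fruit fruit wine: 2
  … (3 more repeated)
13 duplicate windows → 39 − 13 = 26 distinct.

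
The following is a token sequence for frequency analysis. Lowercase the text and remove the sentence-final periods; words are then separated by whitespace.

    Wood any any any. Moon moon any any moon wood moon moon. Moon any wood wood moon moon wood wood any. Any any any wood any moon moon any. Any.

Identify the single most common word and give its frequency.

Unigram frequencies (highest first):
  any: 13
  moon: 10
  wood: 7

"any", 13 times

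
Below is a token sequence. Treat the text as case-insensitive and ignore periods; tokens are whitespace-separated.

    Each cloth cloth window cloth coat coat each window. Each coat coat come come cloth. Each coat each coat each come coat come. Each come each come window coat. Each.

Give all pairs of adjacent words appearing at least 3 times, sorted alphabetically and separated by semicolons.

Bigram counts meeting the condition (at least 3 times):
  coat each: 4
  each coat: 3
  each come: 3

coat each; each coat; each come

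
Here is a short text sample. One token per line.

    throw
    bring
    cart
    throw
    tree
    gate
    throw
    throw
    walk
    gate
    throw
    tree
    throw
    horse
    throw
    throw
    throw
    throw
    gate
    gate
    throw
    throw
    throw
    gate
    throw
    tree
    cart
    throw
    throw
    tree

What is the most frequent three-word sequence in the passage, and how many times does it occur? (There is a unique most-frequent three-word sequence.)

"throw throw throw", 3 times

Trigram frequencies (highest first):
  throw throw throw: 3
  gate throw throw: 2
  gate throw tree: 2
  throw throw gate: 2
  throw bring cart: 1
  bring cart throw: 1
  … (17 more, each ≤ 1)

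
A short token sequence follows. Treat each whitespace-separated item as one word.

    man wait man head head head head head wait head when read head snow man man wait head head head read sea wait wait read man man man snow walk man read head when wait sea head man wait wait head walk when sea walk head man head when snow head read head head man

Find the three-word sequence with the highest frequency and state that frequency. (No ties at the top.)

Trigram frequencies (highest first):
  head head head: 4
  man wait man: 1
  wait man head: 1
  man head head: 1
  head head wait: 1
  head wait head: 1
  … (44 more, each ≤ 1)

"head head head", 4 times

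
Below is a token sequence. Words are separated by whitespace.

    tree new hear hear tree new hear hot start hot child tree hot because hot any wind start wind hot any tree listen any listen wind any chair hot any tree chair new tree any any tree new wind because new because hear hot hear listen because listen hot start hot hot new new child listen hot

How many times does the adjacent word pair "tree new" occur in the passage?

3

Scanning the 56 overlapping bigram windows for "tree new":
  position 1–2: tree new
  position 5–6: tree new
  position 37–38: tree new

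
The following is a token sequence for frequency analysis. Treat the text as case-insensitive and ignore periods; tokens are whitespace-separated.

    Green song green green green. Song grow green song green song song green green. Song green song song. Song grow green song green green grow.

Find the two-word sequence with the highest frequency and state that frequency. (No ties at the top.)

Bigram frequencies (highest first):
  green song: 7
  song green: 5
  green green: 4
  song song: 3
  song grow: 2
  grow green: 2
  … (1 more, each ≤ 1)

"green song", 7 times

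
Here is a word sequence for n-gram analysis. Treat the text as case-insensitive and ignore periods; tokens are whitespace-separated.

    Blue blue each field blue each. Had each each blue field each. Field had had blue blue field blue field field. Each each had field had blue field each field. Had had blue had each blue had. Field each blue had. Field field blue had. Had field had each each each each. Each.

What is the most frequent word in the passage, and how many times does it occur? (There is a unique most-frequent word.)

"each", 15 times

Unigram frequencies (highest first):
  each: 15
  field: 13
  had: 13
  blue: 12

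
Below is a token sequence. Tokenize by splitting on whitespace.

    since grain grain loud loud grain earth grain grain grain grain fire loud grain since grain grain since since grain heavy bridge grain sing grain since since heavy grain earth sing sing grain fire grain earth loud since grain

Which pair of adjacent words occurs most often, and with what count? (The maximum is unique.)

Bigram frequencies (highest first):
  grain grain: 5
  since grain: 4
  grain earth: 3
  grain since: 3
  loud grain: 2
  grain fire: 2
  … (17 more, each ≤ 2)

"grain grain", 5 times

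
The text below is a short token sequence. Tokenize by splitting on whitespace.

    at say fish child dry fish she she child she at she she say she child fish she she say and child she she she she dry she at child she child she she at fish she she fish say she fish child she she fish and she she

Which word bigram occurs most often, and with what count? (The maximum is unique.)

"she she", 10 times

Bigram frequencies (highest first):
  she she: 10
  child she: 5
  fish she: 3
  she child: 3
  she at: 3
  she fish: 3
  … (18 more, each ≤ 2)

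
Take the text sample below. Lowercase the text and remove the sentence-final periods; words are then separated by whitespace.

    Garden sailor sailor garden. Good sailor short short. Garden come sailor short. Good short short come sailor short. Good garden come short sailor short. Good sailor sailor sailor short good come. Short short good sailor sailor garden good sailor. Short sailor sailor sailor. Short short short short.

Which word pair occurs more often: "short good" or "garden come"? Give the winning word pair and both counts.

"short good" (5 vs 2)

"short good": 5 occurrences
"garden come": 2 occurrences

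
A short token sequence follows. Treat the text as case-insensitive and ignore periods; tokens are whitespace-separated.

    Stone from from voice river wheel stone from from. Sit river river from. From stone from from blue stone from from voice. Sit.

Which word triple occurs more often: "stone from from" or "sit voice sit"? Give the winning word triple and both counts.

"stone from from" (4 vs 0)

"stone from from": 4 occurrences
"sit voice sit": 0 occurrences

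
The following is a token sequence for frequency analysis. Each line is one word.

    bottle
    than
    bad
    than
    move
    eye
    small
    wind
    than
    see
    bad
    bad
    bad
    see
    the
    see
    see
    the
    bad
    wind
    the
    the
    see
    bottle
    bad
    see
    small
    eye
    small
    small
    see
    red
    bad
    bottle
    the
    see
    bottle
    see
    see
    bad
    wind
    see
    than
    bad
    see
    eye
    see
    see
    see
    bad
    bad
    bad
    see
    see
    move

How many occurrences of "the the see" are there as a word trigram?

1

Scanning the 53 overlapping trigram windows for "the the see":
  position 21–23: the the see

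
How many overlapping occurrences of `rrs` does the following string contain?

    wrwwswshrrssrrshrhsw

2

Sliding a length-3 window over the 20 characters (18 positions):
  position 9–11: rrs
  position 13–15: rrs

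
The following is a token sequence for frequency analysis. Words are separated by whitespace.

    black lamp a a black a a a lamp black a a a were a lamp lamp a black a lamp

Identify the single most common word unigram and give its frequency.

"a", 11 times

Unigram frequencies (highest first):
  a: 11
  lamp: 5
  black: 4
  were: 1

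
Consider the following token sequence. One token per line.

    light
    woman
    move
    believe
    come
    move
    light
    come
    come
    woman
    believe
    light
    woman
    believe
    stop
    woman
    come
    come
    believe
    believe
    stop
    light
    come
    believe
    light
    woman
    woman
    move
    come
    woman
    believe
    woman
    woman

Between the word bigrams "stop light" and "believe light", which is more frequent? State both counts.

"stop light": 1 occurrence
"believe light": 2 occurrences

"believe light" (2 vs 1)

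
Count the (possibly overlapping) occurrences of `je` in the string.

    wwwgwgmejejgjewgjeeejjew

4

Sliding a length-2 window over the 24 characters (23 positions):
  position 9–10: je
  position 13–14: je
  position 17–18: je
  position 22–23: je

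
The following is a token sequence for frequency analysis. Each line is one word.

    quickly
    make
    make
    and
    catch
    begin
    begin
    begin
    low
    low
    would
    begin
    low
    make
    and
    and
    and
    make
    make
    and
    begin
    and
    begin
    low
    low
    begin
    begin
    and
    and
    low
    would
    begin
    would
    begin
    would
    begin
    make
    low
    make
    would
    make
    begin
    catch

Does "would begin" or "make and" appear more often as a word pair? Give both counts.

"would begin" (4 vs 3)

"would begin": 4 occurrences
"make and": 3 occurrences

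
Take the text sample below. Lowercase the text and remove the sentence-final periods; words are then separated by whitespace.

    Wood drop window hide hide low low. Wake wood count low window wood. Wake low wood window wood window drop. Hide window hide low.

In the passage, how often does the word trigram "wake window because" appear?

0

Scanning the 22 overlapping trigram windows for "wake window because":
  (none found)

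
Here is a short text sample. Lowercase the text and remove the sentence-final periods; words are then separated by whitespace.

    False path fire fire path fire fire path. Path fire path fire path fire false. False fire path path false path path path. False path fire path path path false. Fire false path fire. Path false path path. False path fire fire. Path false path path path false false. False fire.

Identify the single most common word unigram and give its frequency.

Unigram frequencies (highest first):
  path: 24
  fire: 14
  false: 13

"path", 24 times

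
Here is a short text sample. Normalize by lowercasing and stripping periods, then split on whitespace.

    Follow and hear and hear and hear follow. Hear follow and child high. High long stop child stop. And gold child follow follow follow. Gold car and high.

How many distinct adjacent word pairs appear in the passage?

21

28 tokens → 27 bigram windows in total.
Repeated bigrams (each contributes count−1 duplicates):
  and hear: 3
  follow and: 2
  follow follow: 2
  hear and: 2
  hear follow: 2
6 duplicate windows → 27 − 6 = 21 distinct.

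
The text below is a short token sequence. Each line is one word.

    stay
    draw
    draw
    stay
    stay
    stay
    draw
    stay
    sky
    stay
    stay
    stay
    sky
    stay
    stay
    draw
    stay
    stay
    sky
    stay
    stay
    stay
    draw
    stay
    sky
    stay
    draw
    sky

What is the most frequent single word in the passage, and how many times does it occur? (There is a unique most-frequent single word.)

Unigram frequencies (highest first):
  stay: 17
  draw: 6
  sky: 5

"stay", 17 times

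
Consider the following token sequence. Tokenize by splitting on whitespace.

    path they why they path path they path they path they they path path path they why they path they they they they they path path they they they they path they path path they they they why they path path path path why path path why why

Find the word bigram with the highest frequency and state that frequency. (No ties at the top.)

"they they", 10 times

Bigram frequencies (highest first):
  they they: 10
  path they: 9
  they path: 9
  path path: 9
  they why: 3
  why they: 3
  … (3 more, each ≤ 2)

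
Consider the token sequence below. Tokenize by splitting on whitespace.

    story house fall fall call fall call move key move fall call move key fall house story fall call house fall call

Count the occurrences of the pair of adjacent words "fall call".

5

Scanning the 21 overlapping bigram windows for "fall call":
  position 4–5: fall call
  position 6–7: fall call
  position 11–12: fall call
  position 18–19: fall call
  position 21–22: fall call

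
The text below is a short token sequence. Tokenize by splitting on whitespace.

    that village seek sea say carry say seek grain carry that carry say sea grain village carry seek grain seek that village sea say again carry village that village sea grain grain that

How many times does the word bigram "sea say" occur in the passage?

2

Scanning the 32 overlapping bigram windows for "sea say":
  position 4–5: sea say
  position 23–24: sea say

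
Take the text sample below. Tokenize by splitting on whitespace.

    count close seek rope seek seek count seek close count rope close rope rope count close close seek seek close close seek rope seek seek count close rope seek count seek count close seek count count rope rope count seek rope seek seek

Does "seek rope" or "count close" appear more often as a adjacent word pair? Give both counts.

"seek rope": 3 occurrences
"count close": 4 occurrences

"count close" (4 vs 3)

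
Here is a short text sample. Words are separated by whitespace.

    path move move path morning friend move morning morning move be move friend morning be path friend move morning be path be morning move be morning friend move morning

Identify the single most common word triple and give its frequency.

Trigram frequencies (highest first):
  friend move morning: 3
  morning friend move: 2
  morning move be: 2
  morning be path: 2
  path move move: 1
  move move path: 1
  … (16 more, each ≤ 1)

"friend move morning", 3 times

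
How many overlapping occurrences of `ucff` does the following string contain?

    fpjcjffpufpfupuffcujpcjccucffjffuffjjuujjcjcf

Sliding a length-4 window over the 45 characters (42 positions):
  position 26–29: ucff

1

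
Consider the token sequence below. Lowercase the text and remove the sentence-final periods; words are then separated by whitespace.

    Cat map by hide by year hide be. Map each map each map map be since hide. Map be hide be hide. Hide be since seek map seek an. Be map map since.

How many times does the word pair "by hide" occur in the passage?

1

Scanning the 32 overlapping bigram windows for "by hide":
  position 3–4: by hide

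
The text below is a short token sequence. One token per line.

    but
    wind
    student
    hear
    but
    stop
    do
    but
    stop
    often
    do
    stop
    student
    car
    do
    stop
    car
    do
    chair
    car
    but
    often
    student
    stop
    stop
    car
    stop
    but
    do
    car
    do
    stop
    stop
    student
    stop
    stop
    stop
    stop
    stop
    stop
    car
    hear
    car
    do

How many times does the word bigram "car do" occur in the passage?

Scanning the 43 overlapping bigram windows for "car do":
  position 14–15: car do
  position 17–18: car do
  position 30–31: car do
  position 43–44: car do

4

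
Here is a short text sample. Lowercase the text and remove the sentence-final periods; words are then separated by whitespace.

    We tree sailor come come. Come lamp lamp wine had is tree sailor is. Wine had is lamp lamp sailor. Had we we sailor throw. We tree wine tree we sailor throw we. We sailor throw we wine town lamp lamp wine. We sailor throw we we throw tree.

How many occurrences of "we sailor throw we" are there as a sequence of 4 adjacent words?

Scanning the 46 overlapping 4-gram windows for "we sailor throw we":
  position 23–26: we sailor throw we
  position 30–33: we sailor throw we
  position 34–37: we sailor throw we
  position 43–46: we sailor throw we

4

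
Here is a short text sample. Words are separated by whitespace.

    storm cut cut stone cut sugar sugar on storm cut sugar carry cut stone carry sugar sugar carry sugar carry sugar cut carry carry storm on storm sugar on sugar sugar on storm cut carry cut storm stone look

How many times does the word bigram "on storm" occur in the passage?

3

Scanning the 38 overlapping bigram windows for "on storm":
  position 8–9: on storm
  position 26–27: on storm
  position 32–33: on storm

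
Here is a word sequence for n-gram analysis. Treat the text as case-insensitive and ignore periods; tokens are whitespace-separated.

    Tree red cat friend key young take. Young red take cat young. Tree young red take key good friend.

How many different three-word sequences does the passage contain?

19 tokens → 17 trigram windows in total.
Repeated trigrams (each contributes count−1 duplicates):
  young red take: 2
1 duplicate windows → 17 − 1 = 16 distinct.

16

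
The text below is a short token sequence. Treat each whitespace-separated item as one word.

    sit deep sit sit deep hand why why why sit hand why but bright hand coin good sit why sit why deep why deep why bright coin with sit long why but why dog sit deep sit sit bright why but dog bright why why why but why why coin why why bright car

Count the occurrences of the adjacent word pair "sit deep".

Scanning the 53 overlapping bigram windows for "sit deep":
  position 1–2: sit deep
  position 4–5: sit deep
  position 35–36: sit deep

3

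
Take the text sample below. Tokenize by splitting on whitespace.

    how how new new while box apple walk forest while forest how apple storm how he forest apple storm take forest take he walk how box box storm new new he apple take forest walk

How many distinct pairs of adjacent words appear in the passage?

31

35 tokens → 34 bigram windows in total.
Repeated bigrams (each contributes count−1 duplicates):
  apple storm: 2
  new new: 2
  take forest: 2
3 duplicate windows → 34 − 3 = 31 distinct.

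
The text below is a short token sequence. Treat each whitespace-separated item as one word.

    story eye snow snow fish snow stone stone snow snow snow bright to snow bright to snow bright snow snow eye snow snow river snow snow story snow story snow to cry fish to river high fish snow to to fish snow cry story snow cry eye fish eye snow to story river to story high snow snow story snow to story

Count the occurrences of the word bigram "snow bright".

Scanning the 61 overlapping bigram windows for "snow bright":
  position 11–12: snow bright
  position 14–15: snow bright
  position 17–18: snow bright

3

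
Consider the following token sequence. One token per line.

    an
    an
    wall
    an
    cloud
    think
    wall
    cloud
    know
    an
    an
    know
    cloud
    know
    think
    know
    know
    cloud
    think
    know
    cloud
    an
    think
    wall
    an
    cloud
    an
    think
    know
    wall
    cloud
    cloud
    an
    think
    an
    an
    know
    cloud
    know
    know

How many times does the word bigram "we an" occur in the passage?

Scanning the 39 overlapping bigram windows for "we an":
  (none found)

0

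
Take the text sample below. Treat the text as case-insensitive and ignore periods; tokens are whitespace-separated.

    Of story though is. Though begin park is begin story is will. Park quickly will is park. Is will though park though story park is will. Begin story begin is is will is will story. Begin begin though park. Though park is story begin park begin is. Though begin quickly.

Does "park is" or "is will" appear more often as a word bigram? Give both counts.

"is will" (5 vs 4)

"park is": 4 occurrences
"is will": 5 occurrences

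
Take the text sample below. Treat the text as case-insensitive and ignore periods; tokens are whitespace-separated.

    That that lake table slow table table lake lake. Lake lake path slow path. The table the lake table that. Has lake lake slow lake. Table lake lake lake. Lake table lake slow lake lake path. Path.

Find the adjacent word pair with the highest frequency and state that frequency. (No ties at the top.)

Bigram frequencies (highest first):
  lake lake: 8
  lake table: 4
  table lake: 3
  lake path: 2
  lake slow: 2
  slow lake: 2
  … (15 more, each ≤ 1)

"lake lake", 8 times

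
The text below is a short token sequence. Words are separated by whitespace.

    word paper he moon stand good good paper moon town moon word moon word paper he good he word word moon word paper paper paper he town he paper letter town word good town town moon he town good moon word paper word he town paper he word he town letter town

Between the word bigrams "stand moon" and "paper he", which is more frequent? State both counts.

"stand moon": 0 occurrences
"paper he": 4 occurrences

"paper he" (4 vs 0)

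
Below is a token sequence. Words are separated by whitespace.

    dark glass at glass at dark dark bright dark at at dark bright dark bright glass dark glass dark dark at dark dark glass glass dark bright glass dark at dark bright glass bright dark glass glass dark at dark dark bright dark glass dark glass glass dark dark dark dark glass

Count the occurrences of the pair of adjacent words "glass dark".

7

Scanning the 51 overlapping bigram windows for "glass dark":
  position 16–17: glass dark
  position 18–19: glass dark
  position 25–26: glass dark
  position 28–29: glass dark
  position 37–38: glass dark
  position 44–45: glass dark
  position 47–48: glass dark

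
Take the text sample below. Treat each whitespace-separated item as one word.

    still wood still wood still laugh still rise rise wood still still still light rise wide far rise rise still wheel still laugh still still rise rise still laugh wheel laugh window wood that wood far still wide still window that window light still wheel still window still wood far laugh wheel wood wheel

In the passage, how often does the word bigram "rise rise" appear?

Scanning the 53 overlapping bigram windows for "rise rise":
  position 8–9: rise rise
  position 18–19: rise rise
  position 26–27: rise rise

3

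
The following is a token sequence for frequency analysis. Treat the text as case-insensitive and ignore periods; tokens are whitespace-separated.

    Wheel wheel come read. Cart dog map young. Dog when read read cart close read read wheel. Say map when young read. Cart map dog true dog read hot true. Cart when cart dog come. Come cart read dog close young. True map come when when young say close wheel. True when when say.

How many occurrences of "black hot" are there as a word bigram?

Scanning the 53 overlapping bigram windows for "black hot":
  (none found)

0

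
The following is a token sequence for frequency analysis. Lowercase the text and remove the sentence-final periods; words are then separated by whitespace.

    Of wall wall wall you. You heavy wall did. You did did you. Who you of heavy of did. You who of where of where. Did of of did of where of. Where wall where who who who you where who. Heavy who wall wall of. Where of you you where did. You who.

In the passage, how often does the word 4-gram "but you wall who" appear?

Scanning the 51 overlapping 4-gram windows for "but you wall who":
  (none found)

0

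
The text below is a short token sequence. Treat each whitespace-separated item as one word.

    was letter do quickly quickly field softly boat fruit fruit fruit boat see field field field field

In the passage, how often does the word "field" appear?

5

Scanning the 17 tokens for "field":
  position 6: field
  position 14: field
  position 15: field
  position 16: field
  position 17: field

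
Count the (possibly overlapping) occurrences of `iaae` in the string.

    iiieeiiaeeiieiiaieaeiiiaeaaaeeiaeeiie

0

Sliding a length-4 window over the 37 characters (34 positions):
  (no match at any position)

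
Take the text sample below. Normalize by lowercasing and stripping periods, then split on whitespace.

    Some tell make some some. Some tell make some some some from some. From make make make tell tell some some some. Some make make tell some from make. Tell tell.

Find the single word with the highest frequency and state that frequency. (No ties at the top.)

"some", 13 times

Unigram frequencies (highest first):
  some: 13
  make: 8
  tell: 7
  from: 3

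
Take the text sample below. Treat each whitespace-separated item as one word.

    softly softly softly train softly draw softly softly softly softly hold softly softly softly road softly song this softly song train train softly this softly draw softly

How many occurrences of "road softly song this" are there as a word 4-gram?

Scanning the 24 overlapping 4-gram windows for "road softly song this":
  position 15–18: road softly song this

1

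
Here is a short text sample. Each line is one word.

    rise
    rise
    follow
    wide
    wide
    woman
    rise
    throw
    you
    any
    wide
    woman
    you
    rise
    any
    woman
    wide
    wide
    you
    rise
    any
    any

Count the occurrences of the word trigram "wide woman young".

Scanning the 20 overlapping trigram windows for "wide woman young":
  (none found)

0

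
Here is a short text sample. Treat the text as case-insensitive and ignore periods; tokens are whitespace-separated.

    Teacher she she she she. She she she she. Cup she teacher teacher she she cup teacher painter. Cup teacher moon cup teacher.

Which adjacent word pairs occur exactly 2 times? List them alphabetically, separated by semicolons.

Bigram counts meeting the condition (exactly 2 times):
  she cup: 2
  teacher she: 2

she cup; teacher she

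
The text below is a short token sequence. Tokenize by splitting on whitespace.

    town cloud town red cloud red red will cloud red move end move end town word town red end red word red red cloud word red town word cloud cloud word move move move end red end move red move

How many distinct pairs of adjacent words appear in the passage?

25

40 tokens → 39 bigram windows in total.
Repeated bigrams (each contributes count−1 duplicates):
  move end: 3
  cloud red: 2
  cloud word: 2
  end move: 2
  end red: 2
  move move: 2
  red cloud: 2
  red end: 2
  … (5 more repeated)
14 duplicate windows → 39 − 14 = 25 distinct.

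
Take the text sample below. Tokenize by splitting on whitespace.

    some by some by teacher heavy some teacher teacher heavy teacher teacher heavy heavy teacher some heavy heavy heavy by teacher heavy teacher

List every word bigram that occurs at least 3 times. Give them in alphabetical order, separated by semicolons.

Bigram counts meeting the condition (at least 3 times):
  heavy heavy: 3
  heavy teacher: 3
  teacher heavy: 4

heavy heavy; heavy teacher; teacher heavy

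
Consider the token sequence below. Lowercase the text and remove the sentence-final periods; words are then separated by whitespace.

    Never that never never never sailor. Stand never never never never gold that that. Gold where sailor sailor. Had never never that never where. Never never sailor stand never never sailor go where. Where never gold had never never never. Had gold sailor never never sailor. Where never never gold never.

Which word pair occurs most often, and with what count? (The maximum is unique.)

"never never", 12 times

Bigram frequencies (highest first):
  never never: 12
  never sailor: 4
  never gold: 3
  where never: 3
  never that: 2
  that never: 2
  … (21 more, each ≤ 2)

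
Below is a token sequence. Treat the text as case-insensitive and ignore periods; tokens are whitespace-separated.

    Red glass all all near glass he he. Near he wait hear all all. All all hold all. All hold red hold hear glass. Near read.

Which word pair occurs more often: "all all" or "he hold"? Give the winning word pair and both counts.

"all all": 5 occurrences
"he hold": 0 occurrences

"all all" (5 vs 0)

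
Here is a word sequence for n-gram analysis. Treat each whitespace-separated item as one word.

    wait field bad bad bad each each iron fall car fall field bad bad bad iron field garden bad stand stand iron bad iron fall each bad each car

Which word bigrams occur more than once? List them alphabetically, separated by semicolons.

Bigram counts meeting the condition (more than once):
  bad bad: 4
  bad each: 2
  bad iron: 2
  field bad: 2
  iron fall: 2

bad bad; bad each; bad iron; field bad; iron fall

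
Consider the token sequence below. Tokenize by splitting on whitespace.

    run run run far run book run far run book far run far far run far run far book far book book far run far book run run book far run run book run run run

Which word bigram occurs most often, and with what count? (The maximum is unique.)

Bigram frequencies (highest first):
  far run: 7
  run run: 6
  run far: 6
  run book: 4
  book far: 4
  book run: 3
  … (3 more, each ≤ 3)

"far run", 7 times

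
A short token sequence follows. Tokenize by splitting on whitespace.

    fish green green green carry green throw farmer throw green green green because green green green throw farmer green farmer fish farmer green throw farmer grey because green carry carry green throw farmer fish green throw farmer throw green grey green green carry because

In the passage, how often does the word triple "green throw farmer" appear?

Scanning the 42 overlapping trigram windows for "green throw farmer":
  position 6–8: green throw farmer
  position 16–18: green throw farmer
  position 23–25: green throw farmer
  position 31–33: green throw farmer
  position 35–37: green throw farmer

5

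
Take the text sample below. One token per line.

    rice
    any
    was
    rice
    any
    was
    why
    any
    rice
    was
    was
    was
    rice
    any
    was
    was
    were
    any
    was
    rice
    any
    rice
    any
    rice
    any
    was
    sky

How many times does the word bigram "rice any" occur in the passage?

Scanning the 26 overlapping bigram windows for "rice any":
  position 1–2: rice any
  position 4–5: rice any
  position 13–14: rice any
  position 20–21: rice any
  position 22–23: rice any
  position 24–25: rice any

6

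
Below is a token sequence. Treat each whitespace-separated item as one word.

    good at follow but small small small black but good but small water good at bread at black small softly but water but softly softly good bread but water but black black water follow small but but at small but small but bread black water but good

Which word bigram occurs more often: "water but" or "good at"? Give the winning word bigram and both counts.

"water but": 3 occurrences
"good at": 2 occurrences

"water but" (3 vs 2)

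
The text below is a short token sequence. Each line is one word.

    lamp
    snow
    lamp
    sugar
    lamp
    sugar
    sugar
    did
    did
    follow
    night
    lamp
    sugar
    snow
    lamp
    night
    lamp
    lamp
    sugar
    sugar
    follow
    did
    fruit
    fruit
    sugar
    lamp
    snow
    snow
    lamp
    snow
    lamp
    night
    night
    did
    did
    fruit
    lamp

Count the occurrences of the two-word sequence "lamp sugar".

4

Scanning the 36 overlapping bigram windows for "lamp sugar":
  position 3–4: lamp sugar
  position 5–6: lamp sugar
  position 12–13: lamp sugar
  position 18–19: lamp sugar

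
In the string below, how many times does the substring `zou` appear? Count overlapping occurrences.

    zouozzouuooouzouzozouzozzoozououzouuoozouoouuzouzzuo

8

Sliding a length-3 window over the 52 characters (50 positions):
  position 1–3: zou
  position 6–8: zou
  position 14–16: zou
  position 19–21: zou
  position 28–30: zou
  position 33–35: zou
  position 39–41: zou
  position 46–48: zou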